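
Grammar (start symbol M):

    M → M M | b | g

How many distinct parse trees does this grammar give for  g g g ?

2

Parse trees for g g g:
  [M [M g] [M [M g] [M g]]]
  [M [M [M g] [M g]] [M g]]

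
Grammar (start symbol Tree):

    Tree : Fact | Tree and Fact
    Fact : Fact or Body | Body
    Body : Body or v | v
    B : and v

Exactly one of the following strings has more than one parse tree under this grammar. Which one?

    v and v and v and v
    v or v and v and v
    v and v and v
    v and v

v or v and v and v

v and v and v and v: 1 tree
v or v and v and v: 2 trees
v and v and v: 1 tree
v and v: 1 tree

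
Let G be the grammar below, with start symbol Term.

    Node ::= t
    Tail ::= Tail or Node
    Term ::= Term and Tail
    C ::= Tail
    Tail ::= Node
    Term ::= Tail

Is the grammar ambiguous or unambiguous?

(C is unreachable from Term, so its rules don't affect L(Term).) Term → Term and Tail | Tail  ;  Tail → Tail or Node | Node  — a left-associative chain with Node at the bottom. Each string factors uniquely by precedence.

Unambiguous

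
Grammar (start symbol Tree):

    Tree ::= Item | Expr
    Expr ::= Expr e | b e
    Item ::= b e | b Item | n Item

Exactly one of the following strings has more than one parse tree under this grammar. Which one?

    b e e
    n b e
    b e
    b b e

b e

b e e: 1 tree
n b e: 1 tree
b e: 2 trees
b b e: 1 tree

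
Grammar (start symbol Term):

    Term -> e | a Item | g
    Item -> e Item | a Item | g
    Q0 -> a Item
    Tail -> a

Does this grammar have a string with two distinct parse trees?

Unambiguous

(Q0, Tail are unreachable from Term, so their rules don't affect L(Term).) The reachable rules are right-linear with at most one rule per (nonterminal, next-terminal) pair. Each input token forces the next rule, so parsing is deterministic.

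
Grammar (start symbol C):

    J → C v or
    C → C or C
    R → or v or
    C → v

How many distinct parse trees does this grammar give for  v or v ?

1

Parse trees for v or v:
  [C [C v] or [C v]]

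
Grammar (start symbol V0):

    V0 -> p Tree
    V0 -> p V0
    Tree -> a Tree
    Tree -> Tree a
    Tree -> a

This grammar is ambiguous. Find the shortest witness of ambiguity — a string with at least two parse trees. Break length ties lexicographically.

length 2: no string has ≥2 trees
length 3: p a a has 2 parse trees

Two derivations of p a a:
  V0 ⇒ p Tree ⇒ p a Tree ⇒ p a a
  V0 ⇒ p Tree ⇒ p Tree a ⇒ p a a

p a a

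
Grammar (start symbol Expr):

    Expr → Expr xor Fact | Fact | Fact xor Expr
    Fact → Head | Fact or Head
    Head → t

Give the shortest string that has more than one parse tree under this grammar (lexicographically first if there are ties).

length 1: no string has ≥2 trees
length 3: t xor t has 2 parse trees

Two derivations of t xor t:
  Expr ⇒ Expr xor Fact ⇒ Fact xor Fact ⇒ Head xor Fact ⇒ t xor Fact ⇒ t xor Head ⇒ t xor t
  Expr ⇒ Fact xor Expr ⇒ Head xor Expr ⇒ t xor Expr ⇒ t xor Fact ⇒ t xor Head ⇒ t xor t

t xor t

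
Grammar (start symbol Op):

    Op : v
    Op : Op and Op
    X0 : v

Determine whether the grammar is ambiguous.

Witness: v and v and v

Derivation 1: Op ⇒ Op and Op ⇒ v and Op ⇒ v and Op and Op ⇒ v and v and Op ⇒ v and v and v
Derivation 2: Op ⇒ Op and Op ⇒ Op and Op and Op ⇒ v and Op and Op ⇒ v and v and Op ⇒ v and v and v

Two distinct leftmost derivations for the same string.

Ambiguous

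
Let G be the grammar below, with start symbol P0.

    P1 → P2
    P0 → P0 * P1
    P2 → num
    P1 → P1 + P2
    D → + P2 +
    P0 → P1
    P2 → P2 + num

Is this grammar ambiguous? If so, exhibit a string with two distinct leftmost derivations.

Witness: num + num

Derivation 1: P0 ⇒ P1 ⇒ P2 ⇒ P2 + num ⇒ num + num
Derivation 2: P0 ⇒ P1 ⇒ P1 + P2 ⇒ P2 + P2 ⇒ num + P2 ⇒ num + num

Two distinct leftmost derivations for the same string.

Ambiguous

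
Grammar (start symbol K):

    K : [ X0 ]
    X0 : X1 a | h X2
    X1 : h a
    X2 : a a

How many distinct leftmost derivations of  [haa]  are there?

2

Parse trees for [haa]:
  [K [ [X0 [X1 h a] a] ]]
  [K [ [X0 h [X2 a a]] ]]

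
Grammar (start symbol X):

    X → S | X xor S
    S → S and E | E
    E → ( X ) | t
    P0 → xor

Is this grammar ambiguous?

(P0 is unreachable from X, so its rules don't affect L(X).) X → X xor S | S  ;  S → S and E | E  — a left-associative chain with E at the bottom. Each string factors uniquely by precedence.

Unambiguous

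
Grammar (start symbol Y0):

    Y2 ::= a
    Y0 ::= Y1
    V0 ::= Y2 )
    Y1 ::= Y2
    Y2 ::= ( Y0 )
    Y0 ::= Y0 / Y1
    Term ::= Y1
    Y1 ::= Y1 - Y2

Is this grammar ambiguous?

(V0, Term are unreachable from Y0, so their rules don't affect L(Y0).) This is a standard precedence ladder (Y0 over Y1 over Y2), with each level left-recursive on its own operator ('/' at Y0, '-' at Y1). That structure is LR(1), hence unambiguous.

Unambiguous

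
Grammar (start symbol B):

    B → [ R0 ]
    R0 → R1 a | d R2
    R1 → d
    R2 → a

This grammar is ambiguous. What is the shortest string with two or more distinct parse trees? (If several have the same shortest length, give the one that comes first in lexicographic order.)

length 4: [ d a ] has 2 parse trees

Two derivations of [ d a ]:
  B ⇒ [ R0 ] ⇒ [ R1 a ] ⇒ [ d a ]
  B ⇒ [ R0 ] ⇒ [ d R2 ] ⇒ [ d a ]

[ d a ]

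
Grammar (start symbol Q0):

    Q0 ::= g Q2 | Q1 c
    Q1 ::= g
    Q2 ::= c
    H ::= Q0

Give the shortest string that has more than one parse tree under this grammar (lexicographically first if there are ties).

length 2: g c has 2 parse trees

Two derivations of g c:
  Q0 ⇒ g Q2 ⇒ g c
  Q0 ⇒ Q1 c ⇒ g c

g c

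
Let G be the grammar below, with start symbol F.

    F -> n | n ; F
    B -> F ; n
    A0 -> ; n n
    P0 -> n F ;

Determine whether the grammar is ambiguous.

Unambiguous

(B, A0, P0 are unreachable from F, so their rules don't affect L(F).) The reachable grammar is A → atom sep A | atom. Each atom is followed by either the separator (recurse) or end-of-string (stop) — no choice point.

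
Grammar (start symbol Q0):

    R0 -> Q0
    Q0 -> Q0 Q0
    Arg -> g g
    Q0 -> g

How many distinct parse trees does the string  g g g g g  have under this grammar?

14

Parse trees for g g g g g (showing first 6 of 14):
  [Q0 [Q0 g] [Q0 [Q0 g] [Q0 [Q0 g] [Q0 [Q0 g] [Q0 g]]]]]
  [Q0 [Q0 g] [Q0 [Q0 g] [Q0 [Q0 [Q0 g] [Q0 g]] [Q0 g]]]]
  [Q0 [Q0 g] [Q0 [Q0 [Q0 g] [Q0 g]] [Q0 [Q0 g] [Q0 g]]]]
  [Q0 [Q0 g] [Q0 [Q0 [Q0 g] [Q0 [Q0 g] [Q0 g]]] [Q0 g]]]
  [Q0 [Q0 g] [Q0 [Q0 [Q0 [Q0 g] [Q0 g]] [Q0 g]] [Q0 g]]]
  [Q0 [Q0 [Q0 g] [Q0 g]] [Q0 [Q0 g] [Q0 [Q0 g] [Q0 g]]]]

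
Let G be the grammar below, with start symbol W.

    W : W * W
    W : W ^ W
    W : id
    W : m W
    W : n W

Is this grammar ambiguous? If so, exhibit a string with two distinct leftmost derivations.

Witness: m id * id

Derivation 1: W ⇒ W * W ⇒ m W * W ⇒ m id * W ⇒ m id * id
Derivation 2: W ⇒ m W ⇒ m W * W ⇒ m id * W ⇒ m id * id

Two distinct leftmost derivations for the same string.

Ambiguous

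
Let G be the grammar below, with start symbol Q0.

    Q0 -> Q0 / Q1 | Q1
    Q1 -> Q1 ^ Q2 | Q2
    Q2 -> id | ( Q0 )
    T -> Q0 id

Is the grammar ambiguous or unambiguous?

Only Q0, Q1, Q2 are reachable from Q0; ignoring the rest: This is a standard precedence ladder (Q0 over Q1 over Q2), with each level left-recursive on its own operator ('/' at Q0, '^' at Q1). That structure is LR(1), hence unambiguous.

Unambiguous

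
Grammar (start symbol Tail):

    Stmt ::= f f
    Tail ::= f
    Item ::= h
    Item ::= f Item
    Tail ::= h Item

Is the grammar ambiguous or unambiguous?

Unambiguous

(Stmt is unreachable from Tail, so its rules don't affect L(Tail).) The reachable rules are right-linear with at most one rule per (nonterminal, next-terminal) pair. Each input token forces the next rule, so parsing is deterministic.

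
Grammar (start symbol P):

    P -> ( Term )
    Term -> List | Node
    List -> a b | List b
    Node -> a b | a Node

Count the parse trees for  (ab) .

Parse trees for (ab):
  [P ( [Term [List a b]] )]
  [P ( [Term [Node a b]] )]

2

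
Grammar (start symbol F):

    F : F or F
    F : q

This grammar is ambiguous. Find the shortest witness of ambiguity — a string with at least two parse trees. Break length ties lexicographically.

q or q or q

length 1: no string has ≥2 trees
length 3: no string has ≥2 trees
length 5: q or q or q has 2 parse trees

Two derivations of q or q or q:
  F ⇒ F or F ⇒ F or F or F ⇒ q or F or F ⇒ q or q or F ⇒ q or q or q
  F ⇒ F or F ⇒ q or F ⇒ q or F or F ⇒ q or q or F ⇒ q or q or q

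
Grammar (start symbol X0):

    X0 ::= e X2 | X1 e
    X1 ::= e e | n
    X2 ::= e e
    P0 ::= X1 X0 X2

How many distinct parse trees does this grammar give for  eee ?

Parse trees for eee:
  [X0 e [X2 e e]]
  [X0 [X1 e e] e]

2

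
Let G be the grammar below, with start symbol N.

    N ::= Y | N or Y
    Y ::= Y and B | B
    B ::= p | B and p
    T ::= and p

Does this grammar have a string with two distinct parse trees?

Ambiguous

Witness: p and p

Derivation 1: N ⇒ Y ⇒ Y and B ⇒ B and B ⇒ p and B ⇒ p and p
Derivation 2: N ⇒ Y ⇒ B ⇒ B and p ⇒ p and p

Two distinct leftmost derivations for the same string.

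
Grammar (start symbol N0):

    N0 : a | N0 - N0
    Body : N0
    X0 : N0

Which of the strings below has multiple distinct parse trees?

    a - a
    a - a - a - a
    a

a - a: 1 tree
a - a - a - a: 5 trees
a: 1 tree

a - a - a - a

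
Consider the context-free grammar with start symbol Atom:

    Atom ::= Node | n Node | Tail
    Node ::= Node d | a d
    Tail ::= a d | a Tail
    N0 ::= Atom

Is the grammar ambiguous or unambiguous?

Ambiguous

Witness: a d

Derivation 1: Atom ⇒ Node ⇒ a d
Derivation 2: Atom ⇒ Tail ⇒ a d

Two distinct leftmost derivations for the same string.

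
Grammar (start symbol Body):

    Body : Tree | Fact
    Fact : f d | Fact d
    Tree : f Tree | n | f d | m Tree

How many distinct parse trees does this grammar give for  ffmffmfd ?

Parse trees for ffmffmfd:
  [Body [Tree f [Tree f [Tree m [Tree f [Tree f [Tree m [Tree f d]]]]]]]]

1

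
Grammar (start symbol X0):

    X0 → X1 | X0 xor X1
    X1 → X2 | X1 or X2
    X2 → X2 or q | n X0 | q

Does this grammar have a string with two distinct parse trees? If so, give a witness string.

Witness: q or q

Derivation 1: X0 ⇒ X1 ⇒ X2 ⇒ X2 or q ⇒ q or q
Derivation 2: X0 ⇒ X1 ⇒ X1 or X2 ⇒ X2 or X2 ⇒ q or X2 ⇒ q or q

Two distinct leftmost derivations for the same string.

Ambiguous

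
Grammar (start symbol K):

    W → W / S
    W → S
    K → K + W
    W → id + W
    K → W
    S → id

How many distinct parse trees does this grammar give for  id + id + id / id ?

7

Parse trees for id + id + id / id:
  [K [K [W [S id]]] + [W [W id + [W [S id]]] / [S id]]]
  [K [K [W [S id]]] + [W id + [W [W [S id]] / [S id]]]]
  [K [K [K [W [S id]]] + [W [S id]]] + [W [W [S id]] / [S id]]]
  [K [K [W id + [W [S id]]]] + [W [W [S id]] / [S id]]]
  [K [W [W id + [W id + [W [S id]]]] / [S id]]]
  [K [W id + [W [W id + [W [S id]]] / [S id]]]]
  [K [W id + [W id + [W [W [S id]] / [S id]]]]]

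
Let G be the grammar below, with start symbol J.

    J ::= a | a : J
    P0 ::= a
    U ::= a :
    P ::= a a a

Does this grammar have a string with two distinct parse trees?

Unambiguous

Only J is reachable from J; ignoring the rest: The reachable grammar is A → atom sep A | atom. Each atom is followed by either the separator (recurse) or end-of-string (stop) — no choice point.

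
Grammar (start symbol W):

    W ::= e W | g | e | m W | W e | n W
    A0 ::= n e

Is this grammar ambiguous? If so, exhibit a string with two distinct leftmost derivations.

Witness: e e

Derivation 1: W ⇒ e W ⇒ e e
Derivation 2: W ⇒ W e ⇒ e e

Two distinct leftmost derivations for the same string.

Ambiguous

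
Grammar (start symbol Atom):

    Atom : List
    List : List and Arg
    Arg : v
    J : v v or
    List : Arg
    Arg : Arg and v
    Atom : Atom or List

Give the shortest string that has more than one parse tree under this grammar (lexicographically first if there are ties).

v and v

length 1: no string has ≥2 trees
length 3: v and v has 2 parse trees

Two derivations of v and v:
  Atom ⇒ List ⇒ List and Arg ⇒ Arg and Arg ⇒ v and Arg ⇒ v and v
  Atom ⇒ List ⇒ Arg ⇒ Arg and v ⇒ v and v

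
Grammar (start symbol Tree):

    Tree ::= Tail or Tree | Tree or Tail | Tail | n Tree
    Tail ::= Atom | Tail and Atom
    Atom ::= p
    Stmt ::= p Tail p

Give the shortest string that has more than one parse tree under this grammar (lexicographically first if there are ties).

p or p

length 1: no string has ≥2 trees
length 2: no string has ≥2 trees
length 3: p or p has 2 parse trees

Two derivations of p or p:
  Tree ⇒ Tail or Tree ⇒ Atom or Tree ⇒ p or Tree ⇒ p or Tail ⇒ p or Atom ⇒ p or p
  Tree ⇒ Tree or Tail ⇒ Tail or Tail ⇒ Atom or Tail ⇒ p or Tail ⇒ p or Atom ⇒ p or p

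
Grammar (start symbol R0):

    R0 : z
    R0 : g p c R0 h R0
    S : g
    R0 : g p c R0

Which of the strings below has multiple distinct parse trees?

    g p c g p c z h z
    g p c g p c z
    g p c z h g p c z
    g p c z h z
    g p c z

g p c g p c z h z: 2 trees
g p c g p c z: 1 tree
g p c z h g p c z: 1 tree
g p c z h z: 1 tree
g p c z: 1 tree

g p c g p c z h z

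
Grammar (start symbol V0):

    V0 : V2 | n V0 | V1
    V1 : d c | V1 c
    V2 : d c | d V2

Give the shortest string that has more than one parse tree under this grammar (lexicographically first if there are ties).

d c

length 2: d c has 2 parse trees

Two derivations of d c:
  V0 ⇒ V2 ⇒ d c
  V0 ⇒ V1 ⇒ d c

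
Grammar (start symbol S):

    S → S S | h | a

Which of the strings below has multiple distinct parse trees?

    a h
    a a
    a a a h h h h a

a a a h h h h a

a h: 1 tree
a a: 1 tree
a a a h h h h a: 429 trees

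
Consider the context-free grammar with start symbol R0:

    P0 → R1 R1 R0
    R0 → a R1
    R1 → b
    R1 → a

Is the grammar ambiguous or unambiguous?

Unambiguous

(P0 is unreachable from R0, so its rules don't affect L(R0).) Each reachable nonterminal has at most one production per leading terminal, and all productions are right-linear; the derivation is determined token-by-token.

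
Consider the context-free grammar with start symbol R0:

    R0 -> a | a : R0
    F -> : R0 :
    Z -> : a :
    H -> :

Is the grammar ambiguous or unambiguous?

Unambiguous

Only R0 is reachable from R0; ignoring the rest: The reachable grammar is A → atom sep A | atom. Each atom is followed by either the separator (recurse) or end-of-string (stop) — no choice point.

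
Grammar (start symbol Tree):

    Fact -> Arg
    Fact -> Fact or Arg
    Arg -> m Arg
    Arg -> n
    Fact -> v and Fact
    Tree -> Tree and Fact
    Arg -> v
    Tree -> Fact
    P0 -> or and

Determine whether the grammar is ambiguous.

Ambiguous

Witness: v and n

Derivation 1: Tree ⇒ Tree and Fact ⇒ Fact and Fact ⇒ Arg and Fact ⇒ v and Fact ⇒ v and Arg ⇒ v and n
Derivation 2: Tree ⇒ Fact ⇒ v and Fact ⇒ v and Arg ⇒ v and n

Two distinct leftmost derivations for the same string.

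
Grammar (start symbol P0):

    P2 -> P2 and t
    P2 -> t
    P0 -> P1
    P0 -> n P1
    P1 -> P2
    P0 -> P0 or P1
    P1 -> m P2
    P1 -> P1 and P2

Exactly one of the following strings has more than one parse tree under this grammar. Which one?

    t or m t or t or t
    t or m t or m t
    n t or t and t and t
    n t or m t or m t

t or m t or t or t: 1 tree
t or m t or m t: 1 tree
n t or t and t and t: 4 trees
n t or m t or m t: 1 tree

n t or t and t and t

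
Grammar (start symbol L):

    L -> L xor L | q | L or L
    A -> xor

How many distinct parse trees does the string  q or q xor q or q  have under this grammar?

5

Parse trees for q or q xor q or q:
  [L [L [L q] or [L q]] xor [L [L q] or [L q]]]
  [L [L q] or [L [L q] xor [L [L q] or [L q]]]]
  [L [L q] or [L [L [L q] xor [L q]] or [L q]]]
  [L [L [L [L q] or [L q]] xor [L q]] or [L q]]
  [L [L [L q] or [L [L q] xor [L q]]] or [L q]]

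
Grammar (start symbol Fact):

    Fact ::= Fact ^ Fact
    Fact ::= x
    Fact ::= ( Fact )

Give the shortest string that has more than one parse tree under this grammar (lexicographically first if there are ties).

length 1: no string has ≥2 trees
length 3: no string has ≥2 trees
length 5: x ^ x ^ x has 2 parse trees

Two derivations of x ^ x ^ x:
  Fact ⇒ Fact ^ Fact ⇒ Fact ^ Fact ^ Fact ⇒ x ^ Fact ^ Fact ⇒ x ^ x ^ Fact ⇒ x ^ x ^ x
  Fact ⇒ Fact ^ Fact ⇒ x ^ Fact ⇒ x ^ Fact ^ Fact ⇒ x ^ x ^ Fact ⇒ x ^ x ^ x

x ^ x ^ x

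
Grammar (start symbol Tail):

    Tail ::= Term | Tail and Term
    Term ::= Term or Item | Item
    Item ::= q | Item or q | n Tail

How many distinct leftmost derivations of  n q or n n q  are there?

2

Parse trees for n q or n n q:
  [Tail [Term [Term [Item n [Tail [Term [Item q]]]]] or [Item n [Tail [Term [Item n [Tail [Term [Item q]]]]]]]]]
  [Tail [Term [Item n [Tail [Term [Term [Item q]] or [Item n [Tail [Term [Item n [Tail [Term [Item q]]]]]]]]]]]]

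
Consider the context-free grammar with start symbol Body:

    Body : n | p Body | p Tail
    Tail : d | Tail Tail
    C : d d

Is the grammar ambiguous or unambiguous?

Witness: p d d d

Derivation 1: Body ⇒ p Tail ⇒ p Tail Tail ⇒ p d Tail ⇒ p d Tail Tail ⇒ p d d Tail ⇒ p d d d
Derivation 2: Body ⇒ p Tail ⇒ p Tail Tail ⇒ p Tail Tail Tail ⇒ p d Tail Tail ⇒ p d d Tail ⇒ p d d d

Two distinct leftmost derivations for the same string.

Ambiguous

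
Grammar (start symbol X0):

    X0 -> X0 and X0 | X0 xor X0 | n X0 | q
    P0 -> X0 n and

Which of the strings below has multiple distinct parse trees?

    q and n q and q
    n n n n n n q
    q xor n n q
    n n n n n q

q and n q and q: 3 trees
n n n n n n q: 1 tree
q xor n n q: 1 tree
n n n n n q: 1 tree

q and n q and q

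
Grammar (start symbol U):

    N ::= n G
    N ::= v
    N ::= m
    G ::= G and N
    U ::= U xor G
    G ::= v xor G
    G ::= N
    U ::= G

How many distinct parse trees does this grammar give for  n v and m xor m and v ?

2

Parse trees for n v and m xor m and v:
  [U [U [G [G [N n [G [N v]]]] and [N m]]] xor [G [G [N m]] and [N v]]]
  [U [U [G [N n [G [G [N v]] and [N m]]]]] xor [G [G [N m]] and [N v]]]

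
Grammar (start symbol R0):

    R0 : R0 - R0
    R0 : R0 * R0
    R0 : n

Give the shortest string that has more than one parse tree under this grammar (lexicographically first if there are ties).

length 1: no string has ≥2 trees
length 3: no string has ≥2 trees
length 5: n * n * n has 2 parse trees

Two derivations of n * n * n:
  R0 ⇒ R0 * R0 ⇒ R0 * R0 * R0 ⇒ n * R0 * R0 ⇒ n * n * R0 ⇒ n * n * n
  R0 ⇒ R0 * R0 ⇒ n * R0 ⇒ n * R0 * R0 ⇒ n * n * R0 ⇒ n * n * n

n * n * n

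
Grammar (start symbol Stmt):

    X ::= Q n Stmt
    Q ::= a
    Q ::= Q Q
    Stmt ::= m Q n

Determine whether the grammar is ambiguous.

Witness: m a a a n

Derivation 1: Stmt ⇒ m Q n ⇒ m Q Q n ⇒ m a Q n ⇒ m a Q Q n ⇒ m a a Q n ⇒ m a a a n
Derivation 2: Stmt ⇒ m Q n ⇒ m Q Q n ⇒ m Q Q Q n ⇒ m a Q Q n ⇒ m a a Q n ⇒ m a a a n

Two distinct leftmost derivations for the same string.

Ambiguous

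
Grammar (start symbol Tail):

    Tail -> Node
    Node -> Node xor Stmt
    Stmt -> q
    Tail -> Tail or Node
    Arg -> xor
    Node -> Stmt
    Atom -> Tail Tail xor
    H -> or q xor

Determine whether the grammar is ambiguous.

Only Tail, Node, Stmt are reachable from Tail; ignoring the rest: This is a standard precedence ladder (Tail over Node over Stmt), with each level left-recursive on its own operator ('or' at Tail, 'xor' at Node). That structure is LR(1), hence unambiguous.

Unambiguous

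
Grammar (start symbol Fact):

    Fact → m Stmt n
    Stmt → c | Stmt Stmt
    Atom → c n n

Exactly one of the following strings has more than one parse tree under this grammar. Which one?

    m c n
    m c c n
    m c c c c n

m c n: 1 tree
m c c n: 1 tree
m c c c c n: 5 trees

m c c c c n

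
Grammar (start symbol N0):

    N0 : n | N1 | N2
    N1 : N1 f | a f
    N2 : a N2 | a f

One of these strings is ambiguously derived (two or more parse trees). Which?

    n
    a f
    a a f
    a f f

n: 1 tree
a f: 2 trees
a a f: 1 tree
a f f: 1 tree

a f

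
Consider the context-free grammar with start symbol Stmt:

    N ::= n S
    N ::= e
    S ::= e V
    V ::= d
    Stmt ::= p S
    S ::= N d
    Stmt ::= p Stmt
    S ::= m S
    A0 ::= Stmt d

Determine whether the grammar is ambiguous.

Ambiguous

Witness: p e d

Derivation 1: Stmt ⇒ p S ⇒ p e V ⇒ p e d
Derivation 2: Stmt ⇒ p S ⇒ p N d ⇒ p e d

Two distinct leftmost derivations for the same string.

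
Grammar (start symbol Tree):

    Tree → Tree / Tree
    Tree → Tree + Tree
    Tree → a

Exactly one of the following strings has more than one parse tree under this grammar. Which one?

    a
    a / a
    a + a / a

a: 1 tree
a / a: 1 tree
a + a / a: 2 trees

a + a / a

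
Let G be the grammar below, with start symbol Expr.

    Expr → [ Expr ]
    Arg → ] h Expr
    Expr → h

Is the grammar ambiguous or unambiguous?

Unambiguous

(Arg is unreachable from Expr, so its rules don't affect L(Expr).) L(Expr) is { openⁿ atom closeⁿ : n ≥ 0 }. The bracket depth fixes n, and the derivation is forced at every step.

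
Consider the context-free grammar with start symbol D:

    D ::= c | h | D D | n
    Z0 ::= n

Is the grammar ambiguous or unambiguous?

Witness: c c c

Derivation 1: D ⇒ D D ⇒ c D ⇒ c D D ⇒ c c D ⇒ c c c
Derivation 2: D ⇒ D D ⇒ D D D ⇒ c D D ⇒ c c D ⇒ c c c

Two distinct leftmost derivations for the same string.

Ambiguous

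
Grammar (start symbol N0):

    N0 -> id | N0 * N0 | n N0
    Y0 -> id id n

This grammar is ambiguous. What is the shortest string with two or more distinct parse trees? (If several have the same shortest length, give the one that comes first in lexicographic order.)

n id * id

length 1: no string has ≥2 trees
length 2: no string has ≥2 trees
length 3: no string has ≥2 trees
length 4: n id * id has 2 parse trees

Two derivations of n id * id:
  N0 ⇒ N0 * N0 ⇒ n N0 * N0 ⇒ n id * N0 ⇒ n id * id
  N0 ⇒ n N0 ⇒ n N0 * N0 ⇒ n id * N0 ⇒ n id * id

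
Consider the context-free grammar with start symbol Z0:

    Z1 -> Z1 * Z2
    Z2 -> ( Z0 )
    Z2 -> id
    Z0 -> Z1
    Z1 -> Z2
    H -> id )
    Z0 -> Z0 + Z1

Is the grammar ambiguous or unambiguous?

(H is unreachable from Z0, so its rules don't affect L(Z0).) Z0 → Z0 + Z1 | Z1  ;  Z1 → Z1 * Z2 | Z2  — a left-associative chain with Z2 at the bottom. Each string factors uniquely by precedence.

Unambiguous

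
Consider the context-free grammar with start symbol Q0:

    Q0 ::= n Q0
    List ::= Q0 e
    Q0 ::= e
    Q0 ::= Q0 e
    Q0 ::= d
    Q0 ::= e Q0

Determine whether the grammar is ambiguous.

Ambiguous

Witness: e e

Derivation 1: Q0 ⇒ Q0 e ⇒ e e
Derivation 2: Q0 ⇒ e Q0 ⇒ e e

Two distinct leftmost derivations for the same string.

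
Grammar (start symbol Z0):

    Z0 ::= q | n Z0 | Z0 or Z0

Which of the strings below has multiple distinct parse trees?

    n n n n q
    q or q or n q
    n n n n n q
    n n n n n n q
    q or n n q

n n n n q: 1 tree
q or q or n q: 2 trees
n n n n n q: 1 tree
n n n n n n q: 1 tree
q or n n q: 1 tree

q or q or n q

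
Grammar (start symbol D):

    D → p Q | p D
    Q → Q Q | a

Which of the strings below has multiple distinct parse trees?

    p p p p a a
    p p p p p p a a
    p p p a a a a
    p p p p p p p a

p p p p a a: 1 tree
p p p p p p a a: 1 tree
p p p a a a a: 5 trees
p p p p p p p a: 1 tree

p p p a a a a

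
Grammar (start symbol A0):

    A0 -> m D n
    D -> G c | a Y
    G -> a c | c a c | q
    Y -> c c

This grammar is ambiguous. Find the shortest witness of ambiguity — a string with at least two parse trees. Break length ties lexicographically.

length 4: no string has ≥2 trees
length 5: m a c c n has 2 parse trees

Two derivations of m a c c n:
  A0 ⇒ m D n ⇒ m G c n ⇒ m a c c n
  A0 ⇒ m D n ⇒ m a Y n ⇒ m a c c n

m a c c n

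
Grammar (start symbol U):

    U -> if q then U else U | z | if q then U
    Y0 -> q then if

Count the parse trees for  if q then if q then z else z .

Parse trees for if q then if q then z else z:
  [U if q then [U if q then [U z]] else [U z]]
  [U if q then [U if q then [U z] else [U z]]]

2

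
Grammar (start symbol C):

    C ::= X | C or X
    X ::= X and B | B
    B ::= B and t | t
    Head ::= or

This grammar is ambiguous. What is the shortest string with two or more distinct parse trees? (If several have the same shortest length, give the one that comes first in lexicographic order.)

t and t

length 1: no string has ≥2 trees
length 3: t and t has 2 parse trees

Two derivations of t and t:
  C ⇒ X ⇒ X and B ⇒ B and B ⇒ t and B ⇒ t and t
  C ⇒ X ⇒ B ⇒ B and t ⇒ t and t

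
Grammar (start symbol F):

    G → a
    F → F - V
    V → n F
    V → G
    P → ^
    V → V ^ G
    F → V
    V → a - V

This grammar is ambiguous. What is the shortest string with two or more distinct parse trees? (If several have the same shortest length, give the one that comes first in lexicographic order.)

a - a

length 1: no string has ≥2 trees
length 2: no string has ≥2 trees
length 3: a - a has 2 parse trees

Two derivations of a - a:
  F ⇒ F - V ⇒ V - V ⇒ G - V ⇒ a - V ⇒ a - G ⇒ a - a
  F ⇒ V ⇒ a - V ⇒ a - G ⇒ a - a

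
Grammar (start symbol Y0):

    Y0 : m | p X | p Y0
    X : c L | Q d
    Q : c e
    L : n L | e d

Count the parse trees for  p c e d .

Parse trees for p c e d:
  [Y0 p [X c [L e d]]]
  [Y0 p [X [Q c e] d]]

2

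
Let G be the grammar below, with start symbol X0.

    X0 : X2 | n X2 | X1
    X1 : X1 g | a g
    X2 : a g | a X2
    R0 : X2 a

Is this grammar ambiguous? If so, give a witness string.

Ambiguous

Witness: a g

Derivation 1: X0 ⇒ X2 ⇒ a g
Derivation 2: X0 ⇒ X1 ⇒ a g

Two distinct leftmost derivations for the same string.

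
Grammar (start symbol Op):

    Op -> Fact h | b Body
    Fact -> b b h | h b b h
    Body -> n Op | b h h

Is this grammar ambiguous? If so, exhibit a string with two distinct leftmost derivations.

Witness: b b h h

Derivation 1: Op ⇒ Fact h ⇒ b b h h
Derivation 2: Op ⇒ b Body ⇒ b b h h

Two distinct leftmost derivations for the same string.

Ambiguous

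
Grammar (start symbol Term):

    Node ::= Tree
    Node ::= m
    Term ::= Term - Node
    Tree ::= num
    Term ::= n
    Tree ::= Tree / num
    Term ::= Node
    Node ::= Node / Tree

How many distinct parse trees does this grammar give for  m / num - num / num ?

Parse trees for m / num - num / num:
  [Term [Term [Node [Node m] / [Tree num]]] - [Node [Tree [Tree num] / num]]]
  [Term [Term [Node [Node m] / [Tree num]]] - [Node [Node [Tree num]] / [Tree num]]]

2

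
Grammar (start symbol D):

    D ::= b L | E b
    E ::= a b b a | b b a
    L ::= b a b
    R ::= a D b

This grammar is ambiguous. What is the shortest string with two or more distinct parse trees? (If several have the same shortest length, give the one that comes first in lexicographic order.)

length 4: b b a b has 2 parse trees

Two derivations of b b a b:
  D ⇒ b L ⇒ b b a b
  D ⇒ E b ⇒ b b a b

b b a b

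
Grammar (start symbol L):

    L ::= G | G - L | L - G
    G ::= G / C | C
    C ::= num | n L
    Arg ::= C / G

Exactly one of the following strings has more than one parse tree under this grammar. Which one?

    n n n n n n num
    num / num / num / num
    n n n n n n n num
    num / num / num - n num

num / num / num - n num

n n n n n n num: 1 tree
num / num / num / num: 1 tree
n n n n n n n num: 1 tree
num / num / num - n num: 2 trees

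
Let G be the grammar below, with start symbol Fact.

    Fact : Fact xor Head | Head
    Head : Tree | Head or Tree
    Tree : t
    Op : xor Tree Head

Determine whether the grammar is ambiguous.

Unambiguous

(Op is unreachable from Fact, so its rules don't affect L(Fact).) This is a standard precedence ladder (Fact over Head over Tree), with each level left-recursive on its own operator ('xor' at Fact, 'or' at Head). That structure is LR(1), hence unambiguous.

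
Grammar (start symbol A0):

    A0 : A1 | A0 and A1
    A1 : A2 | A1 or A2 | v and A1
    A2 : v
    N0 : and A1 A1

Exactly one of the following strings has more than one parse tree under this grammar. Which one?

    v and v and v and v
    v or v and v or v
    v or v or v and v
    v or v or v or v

v and v and v and v

v and v and v and v: 8 trees
v or v and v or v: 1 tree
v or v or v and v: 1 tree
v or v or v or v: 1 tree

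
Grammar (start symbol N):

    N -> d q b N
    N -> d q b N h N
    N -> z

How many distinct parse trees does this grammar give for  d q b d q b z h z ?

2

Parse trees for d q b d q b z h z:
  [N d q b [N d q b [N z] h [N z]]]
  [N d q b [N d q b [N z]] h [N z]]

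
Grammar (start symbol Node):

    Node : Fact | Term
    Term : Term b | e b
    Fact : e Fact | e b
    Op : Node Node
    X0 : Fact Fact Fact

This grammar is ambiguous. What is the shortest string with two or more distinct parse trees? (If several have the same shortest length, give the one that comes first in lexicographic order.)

length 2: e b has 2 parse trees

Two derivations of e b:
  Node ⇒ Fact ⇒ e b
  Node ⇒ Term ⇒ e b

e b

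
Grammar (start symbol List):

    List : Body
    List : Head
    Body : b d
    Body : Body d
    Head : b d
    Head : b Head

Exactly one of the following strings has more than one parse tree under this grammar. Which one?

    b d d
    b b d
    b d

b d

b d d: 1 tree
b b d: 1 tree
b d: 2 trees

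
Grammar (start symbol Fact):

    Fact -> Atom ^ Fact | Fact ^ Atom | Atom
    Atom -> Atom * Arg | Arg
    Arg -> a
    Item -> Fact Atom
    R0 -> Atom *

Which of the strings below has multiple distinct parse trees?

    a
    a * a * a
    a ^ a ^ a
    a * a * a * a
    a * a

a: 1 tree
a * a * a: 1 tree
a ^ a ^ a: 4 trees
a * a * a * a: 1 tree
a * a: 1 tree

a ^ a ^ a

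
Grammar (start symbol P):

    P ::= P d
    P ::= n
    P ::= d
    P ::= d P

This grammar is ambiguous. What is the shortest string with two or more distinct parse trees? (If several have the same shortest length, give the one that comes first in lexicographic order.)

length 1: no string has ≥2 trees
length 2: d d has 2 parse trees

Two derivations of d d:
  P ⇒ P d ⇒ d d
  P ⇒ d P ⇒ d d

d d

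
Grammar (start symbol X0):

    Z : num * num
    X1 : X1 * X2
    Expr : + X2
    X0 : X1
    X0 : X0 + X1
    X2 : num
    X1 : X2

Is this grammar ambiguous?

Only X0, X1, X2 are reachable from X0; ignoring the rest: The grammar is stratified — X0 handles '+' (left-recursive), X1 handles '*', X2 atoms. Each operator has a fixed associativity and precedence level, so every string has one parse.

Unambiguous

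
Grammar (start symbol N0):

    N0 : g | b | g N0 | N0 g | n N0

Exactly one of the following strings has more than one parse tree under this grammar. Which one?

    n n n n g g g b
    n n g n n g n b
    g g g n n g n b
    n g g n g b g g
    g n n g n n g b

n g g n g b g g

n n n n g g g b: 1 tree
n n g n n g n b: 1 tree
g g g n n g n b: 1 tree
n g g n g b g g: 21 trees
g n n g n n g b: 1 tree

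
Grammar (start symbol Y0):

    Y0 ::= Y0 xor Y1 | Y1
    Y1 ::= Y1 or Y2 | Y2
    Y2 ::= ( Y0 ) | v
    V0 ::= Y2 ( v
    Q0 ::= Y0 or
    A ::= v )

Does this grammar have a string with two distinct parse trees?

Only Y0, Y1, Y2 are reachable from Y0; ignoring the rest: Y0 → Y0 xor Y1 | Y1  ;  Y1 → Y1 or Y2 | Y2  — a left-associative chain with Y2 at the bottom. Each string factors uniquely by precedence.

Unambiguous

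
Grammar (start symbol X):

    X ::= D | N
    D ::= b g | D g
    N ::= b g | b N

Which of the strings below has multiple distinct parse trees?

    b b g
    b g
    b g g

b g

b b g: 1 tree
b g: 2 trees
b g g: 1 tree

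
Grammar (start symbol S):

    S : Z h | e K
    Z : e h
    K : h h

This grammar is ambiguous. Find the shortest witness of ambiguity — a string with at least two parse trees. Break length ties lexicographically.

length 3: e h h has 2 parse trees

Two derivations of e h h:
  S ⇒ Z h ⇒ e h h
  S ⇒ e K ⇒ e h h

e h h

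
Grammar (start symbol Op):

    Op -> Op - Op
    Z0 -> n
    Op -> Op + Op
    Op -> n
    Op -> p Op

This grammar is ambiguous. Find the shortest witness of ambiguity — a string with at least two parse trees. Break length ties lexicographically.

length 1: no string has ≥2 trees
length 2: no string has ≥2 trees
length 3: no string has ≥2 trees
length 4: p n + n has 2 parse trees

Two derivations of p n + n:
  Op ⇒ Op + Op ⇒ p Op + Op ⇒ p n + Op ⇒ p n + n
  Op ⇒ p Op ⇒ p Op + Op ⇒ p n + Op ⇒ p n + n

p n + n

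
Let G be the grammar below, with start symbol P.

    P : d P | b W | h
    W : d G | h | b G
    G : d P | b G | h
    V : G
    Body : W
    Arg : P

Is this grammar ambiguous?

Unambiguous

(V, Body, Arg are unreachable from P, so their rules don't affect L(P).) Each reachable nonterminal has at most one production per leading terminal, and all productions are right-linear; the derivation is determined token-by-token.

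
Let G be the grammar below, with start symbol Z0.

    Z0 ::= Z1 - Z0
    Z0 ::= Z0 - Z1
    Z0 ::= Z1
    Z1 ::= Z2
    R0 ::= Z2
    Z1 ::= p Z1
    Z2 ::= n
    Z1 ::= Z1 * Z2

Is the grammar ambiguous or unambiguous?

Witness: n - n

Derivation 1: Z0 ⇒ Z1 - Z0 ⇒ Z2 - Z0 ⇒ n - Z0 ⇒ n - Z1 ⇒ n - Z2 ⇒ n - n
Derivation 2: Z0 ⇒ Z0 - Z1 ⇒ Z1 - Z1 ⇒ Z2 - Z1 ⇒ n - Z1 ⇒ n - Z2 ⇒ n - n

Two distinct leftmost derivations for the same string.

Ambiguous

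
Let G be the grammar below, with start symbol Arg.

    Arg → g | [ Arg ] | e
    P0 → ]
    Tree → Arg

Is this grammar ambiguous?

Unambiguous

(P0, Tree are unreachable from Arg, so their rules don't affect L(Arg).) L(Arg) is { openⁿ atom closeⁿ : n ≥ 0 }. The bracket depth fixes n, and the derivation is forced at every step.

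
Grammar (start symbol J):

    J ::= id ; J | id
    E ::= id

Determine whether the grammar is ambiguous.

Only J is reachable from J; ignoring the rest: The reachable grammar is A → atom sep A | atom. Each atom is followed by either the separator (recurse) or end-of-string (stop) — no choice point.

Unambiguous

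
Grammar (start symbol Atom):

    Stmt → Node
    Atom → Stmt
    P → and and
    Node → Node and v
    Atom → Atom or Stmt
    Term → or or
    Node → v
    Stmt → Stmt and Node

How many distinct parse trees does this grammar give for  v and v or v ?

2

Parse trees for v and v or v:
  [Atom [Atom [Stmt [Node [Node v] and v]]] or [Stmt [Node v]]]
  [Atom [Atom [Stmt [Stmt [Node v]] and [Node v]]] or [Stmt [Node v]]]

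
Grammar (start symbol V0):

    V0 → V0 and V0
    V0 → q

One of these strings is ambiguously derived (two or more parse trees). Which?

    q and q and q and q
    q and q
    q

q and q and q and q: 5 trees
q and q: 1 tree
q: 1 tree

q and q and q and q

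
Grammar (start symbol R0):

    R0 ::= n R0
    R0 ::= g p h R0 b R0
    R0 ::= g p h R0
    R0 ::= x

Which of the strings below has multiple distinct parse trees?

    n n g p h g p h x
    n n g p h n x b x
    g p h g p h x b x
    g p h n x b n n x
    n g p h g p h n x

n n g p h g p h x: 1 tree
n n g p h n x b x: 1 tree
g p h g p h x b x: 2 trees
g p h n x b n n x: 1 tree
n g p h g p h n x: 1 tree

g p h g p h x b x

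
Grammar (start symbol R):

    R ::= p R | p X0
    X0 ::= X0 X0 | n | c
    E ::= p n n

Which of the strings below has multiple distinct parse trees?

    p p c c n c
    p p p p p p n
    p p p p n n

p p c c n c

p p c c n c: 5 trees
p p p p p p n: 1 tree
p p p p n n: 1 tree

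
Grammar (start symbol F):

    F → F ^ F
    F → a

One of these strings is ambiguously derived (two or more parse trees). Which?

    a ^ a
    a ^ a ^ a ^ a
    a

a ^ a ^ a ^ a

a ^ a: 1 tree
a ^ a ^ a ^ a: 5 trees
a: 1 tree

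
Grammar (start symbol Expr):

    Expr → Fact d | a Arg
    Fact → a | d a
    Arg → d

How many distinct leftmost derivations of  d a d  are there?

Parse trees for d a d:
  [Expr [Fact d a] d]

1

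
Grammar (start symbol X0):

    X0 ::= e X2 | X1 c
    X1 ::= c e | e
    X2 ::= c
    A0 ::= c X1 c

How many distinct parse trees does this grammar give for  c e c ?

Parse trees for c e c:
  [X0 [X1 c e] c]

1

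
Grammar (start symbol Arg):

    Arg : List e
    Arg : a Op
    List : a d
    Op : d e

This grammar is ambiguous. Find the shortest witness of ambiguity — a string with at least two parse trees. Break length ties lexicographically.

a d e

length 3: a d e has 2 parse trees

Two derivations of a d e:
  Arg ⇒ List e ⇒ a d e
  Arg ⇒ a Op ⇒ a d e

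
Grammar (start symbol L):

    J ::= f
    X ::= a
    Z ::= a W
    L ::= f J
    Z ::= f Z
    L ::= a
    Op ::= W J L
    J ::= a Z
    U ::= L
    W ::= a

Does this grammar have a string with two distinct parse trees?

Unambiguous

Only L, J, Z, W are reachable from L; ignoring the rest: Each reachable nonterminal has at most one production per leading terminal, and all productions are right-linear; the derivation is determined token-by-token.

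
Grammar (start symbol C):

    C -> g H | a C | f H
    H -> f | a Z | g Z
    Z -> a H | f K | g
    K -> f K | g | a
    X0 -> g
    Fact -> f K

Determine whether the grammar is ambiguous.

(X0, Fact are unreachable from C, so their rules don't affect L(C).) Restricted to the reachable nonterminals, every rule has the form A → t or A → t B, and no two rules for the same A share a first terminal. The grammar encodes a DFA — one run per string.

Unambiguous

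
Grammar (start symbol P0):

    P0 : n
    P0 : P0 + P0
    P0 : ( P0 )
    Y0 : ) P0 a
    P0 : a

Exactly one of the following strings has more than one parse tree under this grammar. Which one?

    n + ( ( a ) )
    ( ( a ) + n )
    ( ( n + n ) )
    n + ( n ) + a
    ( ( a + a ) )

n + ( ( a ) ): 1 tree
( ( a ) + n ): 1 tree
( ( n + n ) ): 1 tree
n + ( n ) + a: 2 trees
( ( a + a ) ): 1 tree

n + ( n ) + a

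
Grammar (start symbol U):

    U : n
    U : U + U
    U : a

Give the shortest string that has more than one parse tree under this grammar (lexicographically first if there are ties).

a + a + a

length 1: no string has ≥2 trees
length 3: no string has ≥2 trees
length 5: a + a + a has 2 parse trees

Two derivations of a + a + a:
  U ⇒ U + U ⇒ U + U + U ⇒ a + U + U ⇒ a + a + U ⇒ a + a + a
  U ⇒ U + U ⇒ a + U ⇒ a + U + U ⇒ a + a + U ⇒ a + a + a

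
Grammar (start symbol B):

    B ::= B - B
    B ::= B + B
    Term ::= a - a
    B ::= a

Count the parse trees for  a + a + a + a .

Parse trees for a + a + a + a:
  [B [B a] + [B [B a] + [B [B a] + [B a]]]]
  [B [B a] + [B [B [B a] + [B a]] + [B a]]]
  [B [B [B a] + [B a]] + [B [B a] + [B a]]]
  [B [B [B a] + [B [B a] + [B a]]] + [B a]]
  [B [B [B [B a] + [B a]] + [B a]] + [B a]]

5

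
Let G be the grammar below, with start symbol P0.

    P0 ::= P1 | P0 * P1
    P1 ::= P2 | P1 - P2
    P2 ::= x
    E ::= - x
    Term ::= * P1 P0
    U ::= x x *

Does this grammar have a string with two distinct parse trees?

(E, Term, U are unreachable from P0, so their rules don't affect L(P0).) This is a standard precedence ladder (P0 over P1 over P2), with each level left-recursive on its own operator ('*' at P0, '-' at P1). That structure is LR(1), hence unambiguous.

Unambiguous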